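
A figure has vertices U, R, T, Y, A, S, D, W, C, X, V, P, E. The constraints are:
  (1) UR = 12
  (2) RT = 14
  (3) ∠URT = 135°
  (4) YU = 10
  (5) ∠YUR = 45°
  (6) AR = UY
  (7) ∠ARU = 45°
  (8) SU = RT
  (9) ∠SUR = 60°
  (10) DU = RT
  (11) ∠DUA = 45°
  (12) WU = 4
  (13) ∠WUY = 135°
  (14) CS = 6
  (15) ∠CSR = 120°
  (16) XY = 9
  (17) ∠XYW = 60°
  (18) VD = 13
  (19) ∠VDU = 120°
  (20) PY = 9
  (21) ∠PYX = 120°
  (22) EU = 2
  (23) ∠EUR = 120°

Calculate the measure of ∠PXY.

Step 1: By the law of cosines on triangle XYP: XP² = 9² + 9² − 2·9·9·cos(120°) = 243, so XP = 9·√3.
Step 2: By the inverse law of cosines on triangle PXY: cos(∠PXY) = ((9·√3)² + 9² − 9²) / (2·9·√3·9) = 243/280.59 = 0.866, so ∠PXY = 30°.

Therefore, the measure of angle ∠PXY = 30°.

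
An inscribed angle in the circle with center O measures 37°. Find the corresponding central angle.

The inscribed angle theorem states that a central angle is always twice any inscribed angle that subtends the same arc.
Since the inscribed angle is 37°, the central angle = 2 × 37° = 74°.

74°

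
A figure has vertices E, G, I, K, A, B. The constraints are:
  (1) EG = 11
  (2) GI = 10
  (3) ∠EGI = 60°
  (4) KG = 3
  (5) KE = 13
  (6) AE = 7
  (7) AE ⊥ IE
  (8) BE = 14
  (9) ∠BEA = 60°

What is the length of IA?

Step 1: By the law of cosines on triangle EGI: EI² = 11² + 10² − 2·11·10·cos(60°) = 111, so EI = √111.
Step 2: By the law of cosines on triangle IEA: IA² = √111² + 7² − 2·√111·7·cos(90°) = 160, so IA = 4·√10.

Therefore, the length of IA = 4·√10.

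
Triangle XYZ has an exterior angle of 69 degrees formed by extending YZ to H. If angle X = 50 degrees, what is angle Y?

By the exterior angle theorem: exterior angle = sum of remote interior angles.
69 = 50 + angle Y
angle Y = 69 - 50 = 19 degrees

19 degrees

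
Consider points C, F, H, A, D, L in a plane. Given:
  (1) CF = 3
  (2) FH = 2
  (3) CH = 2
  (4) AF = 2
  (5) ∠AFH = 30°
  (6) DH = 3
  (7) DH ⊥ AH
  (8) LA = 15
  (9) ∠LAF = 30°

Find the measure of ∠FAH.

Step 1: By the law of cosines on triangle AFH: AH² = 2² + 2² − 2·2·2·cos(30°) = 1.07, so AH ≈ 1.04.
Step 2: By the inverse law of cosines on triangle FAH: cos(∠FAH) = (2² + 1.04² − 2²) / (2·2·1.04) = 1.07/4.14 = 0.2588, so ∠FAH = 75°.

Therefore, the measure of angle ∠FAH = 75°.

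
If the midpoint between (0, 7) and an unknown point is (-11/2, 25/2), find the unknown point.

Using the midpoint formula: M = ((x1 + x2)/2, (y1 + y2)/2)
We know M = (-11/2, 25/2) and M = (0, 7)
For x: -11/2 = (0 + x2)/2, so x2 = 2*-11/2 - 0 = -11
For y: 25/2 = (7 + y2)/2, so y2 = 2*25/2 - 7 = 18
L = (-11, 18)

(-11, 18)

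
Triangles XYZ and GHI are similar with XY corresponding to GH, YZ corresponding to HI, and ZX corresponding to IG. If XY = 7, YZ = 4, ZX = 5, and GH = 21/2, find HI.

k = 21/2/7 = 3/2. HI = 3/2 * 4 = 6.

6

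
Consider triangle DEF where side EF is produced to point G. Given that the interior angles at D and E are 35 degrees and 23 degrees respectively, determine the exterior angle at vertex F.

By the exterior angle theorem, an exterior angle of a triangle equals the sum of the two remote interior angles.
Exterior angle = angle D + angle E
Exterior angle = 35 + 23 = 58 degrees

58 degrees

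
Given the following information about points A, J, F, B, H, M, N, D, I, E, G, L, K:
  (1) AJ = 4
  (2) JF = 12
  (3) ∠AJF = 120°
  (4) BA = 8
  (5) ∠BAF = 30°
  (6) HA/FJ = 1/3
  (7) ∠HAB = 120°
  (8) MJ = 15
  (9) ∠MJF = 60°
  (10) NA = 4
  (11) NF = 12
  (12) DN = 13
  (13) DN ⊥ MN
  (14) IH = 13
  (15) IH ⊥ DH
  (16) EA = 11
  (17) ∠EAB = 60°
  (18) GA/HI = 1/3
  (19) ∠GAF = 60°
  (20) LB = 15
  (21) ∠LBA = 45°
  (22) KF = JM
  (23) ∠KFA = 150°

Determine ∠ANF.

Step 1: By the law of cosines on triangle AJF: AF² = 4² + 12² − 2·4·12·cos(120°) = 208, so AF = 4·√13.
Step 2: By the inverse law of cosines on triangle ANF: cos(∠ANF) = (4² + 12² − (4·√13)²) / (2·4·12) = -48/96 = -0.5, so ∠ANF = 120°.

Therefore, the measure of angle ∠ANF = 120°.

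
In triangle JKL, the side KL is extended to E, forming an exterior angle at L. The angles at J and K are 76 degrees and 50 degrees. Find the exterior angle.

Exterior angle = 76 + 50 = 126 degrees (exterior angle theorem).

126 degrees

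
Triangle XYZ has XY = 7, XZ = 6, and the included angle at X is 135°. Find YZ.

By the law of cosines: YZ^2 = XY^2 + XZ^2 - 2*XY*XZ*cos(X)
YZ^2 = 7^2 + 6^2 - 2*7*6*cos(135°)
YZ^2 = 49 + 36 - 84*(-sqrt(2)/2)
YZ^2 = 42*sqrt(2) + 85
YZ = sqrt(42*sqrt(2) + 85)

sqrt(42*sqrt(2) + 85)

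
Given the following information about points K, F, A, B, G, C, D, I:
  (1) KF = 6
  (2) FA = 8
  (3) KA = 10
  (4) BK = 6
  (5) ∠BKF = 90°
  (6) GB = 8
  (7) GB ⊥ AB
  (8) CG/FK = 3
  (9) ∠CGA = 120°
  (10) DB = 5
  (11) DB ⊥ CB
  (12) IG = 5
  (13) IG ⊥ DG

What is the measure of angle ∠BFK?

Step 1: By the law of cosines on triangle FKB: FB² = 6² + 6² − 2·6·6·cos(90°) = 72, so FB = 6·√2.
Step 2: By the inverse law of cosines on triangle BFK: cos(∠BFK) = ((6·√2)² + 6² − 6²) / (2·6·√2·6) = 72/101.82 = 0.7071, so ∠BFK = 45°.

Therefore, the measure of angle ∠BFK = 45°.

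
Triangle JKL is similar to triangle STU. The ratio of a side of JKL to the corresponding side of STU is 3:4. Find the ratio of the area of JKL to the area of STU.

Area ratio = (side ratio)^2 = (3/4)^2 = 9:16.

9:16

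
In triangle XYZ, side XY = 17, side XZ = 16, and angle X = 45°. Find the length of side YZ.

When two sides and the included angle are known, the law of cosines gives the third side.
c^2 = a^2 + b^2 - 2ab cos(C) generalizes the Pythagorean theorem to non-right triangles.
Here: YZ^2 = 289 + 256 - 544*(sqrt(2)/2) = 545 - 272*sqrt(2)
YZ = sqrt(545 - 272*sqrt(2))

sqrt(545 - 272*sqrt(2))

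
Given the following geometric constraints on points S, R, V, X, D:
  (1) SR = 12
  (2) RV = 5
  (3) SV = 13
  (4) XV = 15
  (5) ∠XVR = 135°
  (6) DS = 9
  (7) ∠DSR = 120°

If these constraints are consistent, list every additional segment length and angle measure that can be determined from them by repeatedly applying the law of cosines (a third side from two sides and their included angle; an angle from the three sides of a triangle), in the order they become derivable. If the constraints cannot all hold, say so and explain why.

The constraints are consistent. Derivable facts, in order:
After 1 step:
- RD = 3·√37
- RX ≈ 18.87
- ∠RSV = 22.62°
- ∠RVS = 67.38°
- ∠SRV = 90°
After 2 steps:
- ∠DRS = 25.28°
- ∠RDS = 34.72°
- ∠RXV = 10.8°
- ∠VRX = 34.2°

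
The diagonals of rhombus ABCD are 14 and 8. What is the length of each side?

Half-diagonals are 7 and 4. side = sqrt(7^2 + 4^2) = sqrt(65)

sqrt(65)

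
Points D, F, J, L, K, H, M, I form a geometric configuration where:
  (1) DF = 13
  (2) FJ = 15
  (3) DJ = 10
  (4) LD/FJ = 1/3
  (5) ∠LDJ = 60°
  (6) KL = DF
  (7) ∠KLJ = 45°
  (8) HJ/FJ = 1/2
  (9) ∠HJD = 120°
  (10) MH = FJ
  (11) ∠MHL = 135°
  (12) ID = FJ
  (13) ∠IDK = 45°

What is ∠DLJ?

From the given relations: LD = 1/3·FJ = 1/3·15 = 5.
Step 1: By the law of cosines on triangle LDJ: LJ² = 5² + 10² − 2·5·10·cos(60°) = 75, so LJ = 5·√3.
Step 2: By the inverse law of cosines on triangle DLJ: cos(∠DLJ) = (5² + (5·√3)² − 10²) / (2·5·5·√3) = 0/86.6 = 0, so ∠DLJ = 90°.

Therefore, the measure of angle ∠DLJ = 90°.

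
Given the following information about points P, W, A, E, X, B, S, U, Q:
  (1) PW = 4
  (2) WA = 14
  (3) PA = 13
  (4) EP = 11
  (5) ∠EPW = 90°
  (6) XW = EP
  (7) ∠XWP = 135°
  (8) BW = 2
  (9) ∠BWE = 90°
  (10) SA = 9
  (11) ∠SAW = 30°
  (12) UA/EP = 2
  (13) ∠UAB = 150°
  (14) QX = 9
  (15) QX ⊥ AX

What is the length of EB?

Step 1: By the law of cosines on triangle EPW: EW² = 11² + 4² − 2·11·4·cos(90°) = 137, so EW = √137.
Step 2: By the law of cosines on triangle EWB: EB² = √137² + 2² − 2·√137·2·cos(90°) = 141, so EB = √141.

Therefore, the length of EB = √141.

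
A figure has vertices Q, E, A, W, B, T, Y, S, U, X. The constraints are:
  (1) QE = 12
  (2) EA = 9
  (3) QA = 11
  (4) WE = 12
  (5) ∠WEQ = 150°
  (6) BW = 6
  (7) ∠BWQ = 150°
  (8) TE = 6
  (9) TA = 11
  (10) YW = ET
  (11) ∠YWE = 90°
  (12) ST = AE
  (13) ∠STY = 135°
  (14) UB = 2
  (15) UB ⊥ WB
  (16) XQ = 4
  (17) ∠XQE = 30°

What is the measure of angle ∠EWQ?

Step 1: By the law of cosines on triangle WEQ: WQ² = 12² + 12² − 2·12·12·cos(150°) = 537.42, so WQ ≈ 23.18.
Step 2: By the inverse law of cosines on triangle EWQ: cos(∠EWQ) = (12² + 23.18² − 12²) / (2·12·23.18) = 537.42/556.37 = 0.9659, so ∠EWQ = 15°.

Therefore, the measure of angle ∠EWQ = 15°.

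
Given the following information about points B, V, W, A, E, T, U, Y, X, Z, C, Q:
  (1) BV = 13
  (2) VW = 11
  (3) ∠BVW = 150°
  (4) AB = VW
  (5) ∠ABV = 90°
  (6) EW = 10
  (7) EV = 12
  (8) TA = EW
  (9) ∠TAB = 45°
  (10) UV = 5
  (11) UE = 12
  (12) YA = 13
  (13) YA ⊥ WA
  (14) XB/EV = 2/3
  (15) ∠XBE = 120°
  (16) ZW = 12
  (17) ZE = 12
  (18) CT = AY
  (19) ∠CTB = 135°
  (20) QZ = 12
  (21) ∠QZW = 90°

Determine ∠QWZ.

Step 1: By the law of cosines on triangle WZQ: WQ² = 12² + 12² − 2·12·12·cos(90°) = 288, so WQ = 12·√2.
Step 2: By the inverse law of cosines on triangle QWZ: cos(∠QWZ) = ((12·√2)² + 12² − 12²) / (2·12·√2·12) = 288/407.29 = 0.7071, so ∠QWZ = 45°.

Therefore, the measure of angle ∠QWZ = 45°.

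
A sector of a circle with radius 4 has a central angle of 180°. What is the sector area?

Sector area = π(4²)(1/2) = 8*pi

8*pi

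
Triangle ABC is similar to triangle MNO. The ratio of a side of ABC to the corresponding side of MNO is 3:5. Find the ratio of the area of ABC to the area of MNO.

Area scales with the square of linear dimensions. If every length is multiplied by 3/5, then the area is multiplied by (3/5)^2 = 9/25.
The area ratio is 9:25.

9:25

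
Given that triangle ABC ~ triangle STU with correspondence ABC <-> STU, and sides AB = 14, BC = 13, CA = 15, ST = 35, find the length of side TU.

Similar triangles have proportional sides. Setting up the proportion:
ST / AB = TU / BC
35 / 14 = TU / 13
TU = 13 * 35 / 14 = 65/2.

65/2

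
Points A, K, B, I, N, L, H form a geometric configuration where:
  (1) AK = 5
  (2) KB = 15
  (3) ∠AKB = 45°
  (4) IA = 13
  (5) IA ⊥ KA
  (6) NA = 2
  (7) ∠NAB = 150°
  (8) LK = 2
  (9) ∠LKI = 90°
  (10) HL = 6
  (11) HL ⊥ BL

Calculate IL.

Step 1: By the law of cosines on triangle IAK: IK² = 13² + 5² − 2·13·5·cos(90°) = 194, so IK = √194.
Step 2: By the law of cosines on triangle IKL: IL² = √194² + 2² − 2·√194·2·cos(90°) = 198, so IL = 3·√22.

Therefore, the length of IL = 3·√22.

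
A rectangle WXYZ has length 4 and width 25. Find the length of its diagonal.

A rectangle's diagonal splits it into two right triangles, with the diagonal as the hypotenuse.
By the Pythagorean theorem, d^2 = 4^2 + 25^2 = 641.
Therefore d = sqrt(641).

sqrt(641)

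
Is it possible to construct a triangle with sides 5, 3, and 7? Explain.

Yes.
The triangle inequality requires that the sum of any two sides exceeds the third.
Here 3 + 5 = 8 > 7, so the condition is met.

Yes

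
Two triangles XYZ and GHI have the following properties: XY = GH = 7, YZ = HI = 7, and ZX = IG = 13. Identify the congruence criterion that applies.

The given information matches SSS: All three pairs of corresponding sides are equal (Side-Side-Side).

SSS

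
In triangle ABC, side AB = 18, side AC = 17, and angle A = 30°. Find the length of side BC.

When two sides and the included angle are known, the law of cosines gives the third side.
c^2 = a^2 + b^2 - 2ab cos(C) generalizes the Pythagorean theorem to non-right triangles.
Here: BC^2 = 324 + 289 - 612*(sqrt(3)/2) = 613 - 306*sqrt(3)
BC = sqrt(613 - 306*sqrt(3))

sqrt(613 - 306*sqrt(3))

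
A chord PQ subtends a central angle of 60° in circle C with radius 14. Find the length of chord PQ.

Chord = 2(14) sin(30°) = 14

14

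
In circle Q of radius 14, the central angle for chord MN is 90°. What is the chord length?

Chord = 2(14) sin(45°) = 14*sqrt(2)

14*sqrt(2)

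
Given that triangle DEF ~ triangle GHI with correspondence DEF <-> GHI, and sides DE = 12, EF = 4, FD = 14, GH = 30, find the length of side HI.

Since the triangles are similar, the ratio of corresponding sides is constant.
Scale factor k = GH / DE = 30 / 12 = 5/2
HI = k * EF = 5/2 * 4 = 10

10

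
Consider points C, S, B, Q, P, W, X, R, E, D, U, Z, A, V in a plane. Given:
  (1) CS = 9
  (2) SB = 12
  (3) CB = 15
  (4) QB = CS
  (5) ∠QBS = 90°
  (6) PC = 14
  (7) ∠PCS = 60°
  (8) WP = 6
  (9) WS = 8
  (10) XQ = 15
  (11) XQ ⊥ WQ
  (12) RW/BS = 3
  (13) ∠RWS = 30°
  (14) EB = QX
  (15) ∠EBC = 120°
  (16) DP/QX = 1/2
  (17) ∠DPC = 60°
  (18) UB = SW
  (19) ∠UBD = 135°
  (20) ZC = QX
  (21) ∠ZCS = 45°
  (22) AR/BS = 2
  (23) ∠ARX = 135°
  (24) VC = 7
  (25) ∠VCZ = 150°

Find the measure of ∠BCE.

From the given relations: EB = QX = 15.
Step 1: By the law of cosines on triangle CBE: CE² = 15² + 15² − 2·15·15·cos(120°) = 675, so CE = 15·√3.
Step 2: By the inverse law of cosines on triangle BCE: cos(∠BCE) = (15² + (15·√3)² − 15²) / (2·15·15·√3) = 675/779.42 = 0.866, so ∠BCE = 30°.

Therefore, the measure of angle ∠BCE = 30°.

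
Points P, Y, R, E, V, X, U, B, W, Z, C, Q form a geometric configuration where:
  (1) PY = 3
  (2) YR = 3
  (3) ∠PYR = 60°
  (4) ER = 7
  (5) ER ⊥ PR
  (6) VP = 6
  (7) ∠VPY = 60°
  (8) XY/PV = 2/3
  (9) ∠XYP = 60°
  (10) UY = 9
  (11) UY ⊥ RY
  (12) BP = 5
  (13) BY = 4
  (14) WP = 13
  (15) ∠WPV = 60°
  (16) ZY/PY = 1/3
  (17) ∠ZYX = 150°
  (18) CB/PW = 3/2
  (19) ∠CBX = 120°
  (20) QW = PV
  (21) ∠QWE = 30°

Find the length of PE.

Step 1: By the law of cosines on triangle PYR: PR² = 3² + 3² − 2·3·3·cos(60°) = 9, so PR = 3.
Step 2: By the law of cosines on triangle PRE: PE² = 3² + 7² − 2·3·7·cos(90°) = 58, so PE = √58.

Therefore, the length of PE = √58.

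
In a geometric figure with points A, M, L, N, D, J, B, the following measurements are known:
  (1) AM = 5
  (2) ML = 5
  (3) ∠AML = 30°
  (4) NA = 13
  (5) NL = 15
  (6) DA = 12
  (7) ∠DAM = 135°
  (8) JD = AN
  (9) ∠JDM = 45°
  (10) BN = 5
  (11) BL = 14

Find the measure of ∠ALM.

Step 1: By the law of cosines on triangle LMA: LA² = 5² + 5² − 2·5·5·cos(30°) = 6.7, so LA ≈ 2.59.
Step 2: By the inverse law of cosines on triangle ALM: cos(∠ALM) = (2.59² + 5² − 5²) / (2·2.59·5) = 6.7/25.88 = 0.2588, so ∠ALM = 75°.

Therefore, the measure of angle ∠ALM = 75°.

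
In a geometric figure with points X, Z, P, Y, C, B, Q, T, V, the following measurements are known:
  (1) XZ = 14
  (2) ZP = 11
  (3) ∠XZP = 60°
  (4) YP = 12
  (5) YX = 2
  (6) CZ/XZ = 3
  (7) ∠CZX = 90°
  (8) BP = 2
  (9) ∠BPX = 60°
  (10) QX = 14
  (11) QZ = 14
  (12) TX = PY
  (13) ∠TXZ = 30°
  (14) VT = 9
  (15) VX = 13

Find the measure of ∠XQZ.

Step 1: By the inverse law of cosines on triangle XQZ: cos(∠XQZ) = (14² + 14² − 14²) / (2·14·14) = 196/392 = 0.5, so ∠XQZ = 60°.

Therefore, the measure of angle ∠XQZ = 60°.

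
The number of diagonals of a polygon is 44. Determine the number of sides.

Using d = n(n - 3)/2, we solve 44 = n(n - 3)/2.
So n(n - 3) = 88.
Testing n = 11: 11 * 8 = 88 = 88. Correct.
The polygon has 11 sides.

11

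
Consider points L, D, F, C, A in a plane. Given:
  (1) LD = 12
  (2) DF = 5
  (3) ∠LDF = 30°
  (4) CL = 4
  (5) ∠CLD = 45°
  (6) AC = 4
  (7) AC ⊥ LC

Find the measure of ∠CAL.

Step 1: By the law of cosines on triangle ACL: AL² = 4² + 4² − 2·4·4·cos(90°) = 32, so AL = 4·√2.
Step 2: By the inverse law of cosines on triangle CAL: cos(∠CAL) = (4² + (4·√2)² − 4²) / (2·4·4·√2) = 32/45.25 = 0.7071, so ∠CAL = 45°.

Therefore, the measure of angle ∠CAL = 45°.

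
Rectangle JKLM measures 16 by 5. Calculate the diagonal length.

d = sqrt(16^2 + 5^2) = sqrt(281)

sqrt(281)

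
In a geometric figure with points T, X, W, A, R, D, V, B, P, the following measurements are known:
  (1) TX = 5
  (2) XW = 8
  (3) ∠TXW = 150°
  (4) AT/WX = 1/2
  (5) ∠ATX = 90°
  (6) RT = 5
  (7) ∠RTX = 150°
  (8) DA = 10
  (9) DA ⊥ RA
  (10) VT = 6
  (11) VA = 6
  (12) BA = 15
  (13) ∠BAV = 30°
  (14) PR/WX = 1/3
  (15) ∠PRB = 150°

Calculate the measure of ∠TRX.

Step 1: By the law of cosines on triangle RTX: RX² = 5² + 5² − 2·5·5·cos(150°) = 93.3, so RX ≈ 9.66.
Step 2: By the inverse law of cosines on triangle TRX: cos(∠TRX) = (5² + 9.66² − 5²) / (2·5·9.66) = 93.3/96.59 = 0.9659, so ∠TRX = 15°.

Therefore, the measure of angle ∠TRX = 15°.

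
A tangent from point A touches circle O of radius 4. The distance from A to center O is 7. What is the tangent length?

tangent = √(d² - r²) = √(7² - 4²) = √(49 - 16) = √33 = sqrt(33)

sqrt(33)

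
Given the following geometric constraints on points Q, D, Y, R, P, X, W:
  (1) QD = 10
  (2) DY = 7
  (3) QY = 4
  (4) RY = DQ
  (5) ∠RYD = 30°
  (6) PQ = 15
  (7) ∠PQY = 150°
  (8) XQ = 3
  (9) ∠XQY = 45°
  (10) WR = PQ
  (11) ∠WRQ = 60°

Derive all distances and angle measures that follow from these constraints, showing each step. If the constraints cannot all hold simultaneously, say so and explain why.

The constraints are consistent.

From the given relations:
  RY = DQ = 10
  WR = PQ = 15

Step 1: From DY = 7, YR = 10, and ∠DYR = 30°, by the law of cosines:
  DR² = DY² + YR² - 2·DY·YR·cos(30°) = 49 + 100 - 121.2 = 27.76
  DR ≈ 5.27

Step 2: From YQ = 4, QP = 15, and ∠YQP = 150°, by the law of cosines:
  YP² = YQ² + QP² - 2·YQ·QP·cos(150°) = 16 + 225 + 103.9 = 344.9
  YP ≈ 18.57

Step 3: From YQ = 4, QX = 3, and ∠YQX = 45°, by the law of cosines:
  YX² = YQ² + QX² - 2·YQ·QX·cos(45°) = 16 + 9 - 16.97 = 8.029
  YX ≈ 2.83

Step 4: From QD = 10, QY = 4, DY = 7, by the inverse law of cosines:
  cos(∠DQY) = (QD² + QY² - DY²) / (2·QD·QY)
  ∠DQY = 33.12°

Step 5: From DQ = 10, DY = 7, QY = 4, by the inverse law of cosines:
  cos(∠QDY) = (DQ² + DY² - QY²) / (2·DQ·DY)
  ∠QDY = 18.19°

Step 6: From YD = 7, YQ = 4, DQ = 10, by the inverse law of cosines:
  cos(∠DYQ) = (YD² + YQ² - DQ²) / (2·YD·YQ)
  ∠DYQ = 128.68°

Step 7: From DR = 5.27, DY = 7, RY = 10, by the inverse law of cosines:
  cos(∠RDY) = (DR² + DY² - RY²) / (2·DR·DY)
  ∠RDY = 108.37°

Step 8: From YP = 18.57, YQ = 4, PQ = 15, by the inverse law of cosines:
  cos(∠PYQ) = (YP² + YQ² - PQ²) / (2·YP·YQ)
  ∠PYQ = 23.82°

Step 9: From YQ = 4, YX = 2.83, QX = 3, by the inverse law of cosines:
  cos(∠QYX) = (YQ² + YX² - QX²) / (2·YQ·YX)
  ∠QYX = 48.47°

Step 10: From RD = 5.27, RY = 10, DY = 7, by the inverse law of cosines:
  cos(∠DRY) = (RD² + RY² - DY²) / (2·RD·RY)
  ∠DRY = 41.63°

Step 11: From PQ = 15, PY = 18.57, QY = 4, by the inverse law of cosines:
  cos(∠QPY) = (PQ² + PY² - QY²) / (2·PQ·PY)
  ∠QPY = 6.18°

Step 12: From XQ = 3, XY = 2.83, QY = 4, by the inverse law of cosines:
  cos(∠QXY) = (XQ² + XY² - QY²) / (2·XQ·XY)
  ∠QXY = 86.53°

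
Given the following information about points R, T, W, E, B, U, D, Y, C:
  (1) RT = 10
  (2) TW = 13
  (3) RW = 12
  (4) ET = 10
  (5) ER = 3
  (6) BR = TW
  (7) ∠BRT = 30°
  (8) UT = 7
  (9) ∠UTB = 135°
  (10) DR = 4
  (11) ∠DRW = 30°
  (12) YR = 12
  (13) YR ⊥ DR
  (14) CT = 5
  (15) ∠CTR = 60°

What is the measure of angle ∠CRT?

Step 1: By the law of cosines on triangle RTC: RC² = 10² + 5² − 2·10·5·cos(60°) = 75, so RC = 5·√3.
Step 2: By the inverse law of cosines on triangle CRT: cos(∠CRT) = ((5·√3)² + 10² − 5²) / (2·5·√3·10) = 150/173.21 = 0.866, so ∠CRT = 30°.

Therefore, the measure of angle ∠CRT = 30°.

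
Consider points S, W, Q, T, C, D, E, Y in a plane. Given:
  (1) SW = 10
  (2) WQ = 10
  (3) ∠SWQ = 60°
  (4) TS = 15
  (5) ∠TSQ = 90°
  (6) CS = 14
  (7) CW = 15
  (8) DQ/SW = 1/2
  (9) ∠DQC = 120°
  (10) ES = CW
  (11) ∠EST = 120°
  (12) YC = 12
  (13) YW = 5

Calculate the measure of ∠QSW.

Step 1: By the law of cosines on triangle SWQ: SQ² = 10² + 10² − 2·10·10·cos(60°) = 100, so SQ = 10.
Step 2: By the inverse law of cosines on triangle QSW: cos(∠QSW) = (10² + 10² − 10²) / (2·10·10) = 100/200 = 0.5, so ∠QSW = 60°.

Therefore, the measure of angle ∠QSW = 60°.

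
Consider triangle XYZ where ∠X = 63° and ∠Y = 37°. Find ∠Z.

angle Z = 180 - 63 - 37 = 80 degrees.

80 degrees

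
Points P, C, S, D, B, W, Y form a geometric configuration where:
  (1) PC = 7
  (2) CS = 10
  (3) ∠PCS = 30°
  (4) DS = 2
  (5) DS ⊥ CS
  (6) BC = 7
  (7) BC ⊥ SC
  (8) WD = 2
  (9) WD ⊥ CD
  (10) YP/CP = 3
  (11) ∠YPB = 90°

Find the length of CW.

Step 1: By the law of cosines on triangle CSD: CD² = 10² + 2² − 2·10·2·cos(90°) = 104, so CD = 2·√26.
Step 2: By the law of cosines on triangle CDW: CW² = (2·√26)² + 2² − 2·2·√26·2·cos(90°) = 108, so CW = 6·√3.

Therefore, the length of CW = 6·√3.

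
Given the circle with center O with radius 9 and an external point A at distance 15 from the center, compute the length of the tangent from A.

tangent = √(d² - r²) = √(15² - 9²) = √(225 - 81) = √144 = 12

12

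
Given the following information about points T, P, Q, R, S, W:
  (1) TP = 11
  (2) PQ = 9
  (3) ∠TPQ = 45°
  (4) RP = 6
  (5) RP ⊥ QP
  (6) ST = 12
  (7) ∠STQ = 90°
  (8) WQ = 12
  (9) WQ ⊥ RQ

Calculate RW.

Step 1: By the law of cosines on triangle RPQ: RQ² = 6² + 9² − 2·6·9·cos(90°) = 117, so RQ = 3·√13.
Step 2: By the law of cosines on triangle RQW: RW² = (3·√13)² + 12² − 2·3·√13·12·cos(90°) = 261, so RW = 3·√29.

Therefore, the length of RW = 3·√29.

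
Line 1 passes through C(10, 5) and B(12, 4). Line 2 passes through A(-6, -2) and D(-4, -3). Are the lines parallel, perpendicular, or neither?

Slope of line 1: m1 = (4 - 5)/(12 - 10) = -1/2 = -1/2
Slope of line 2: m2 = (-3 - -2)/(-4 - -6) = -1/2 = -1/2
Two lines are parallel if and only if they have equal slopes (or both are vertical).
Here m1 = m2 = -1/2, confirming the lines are parallel.

Parallel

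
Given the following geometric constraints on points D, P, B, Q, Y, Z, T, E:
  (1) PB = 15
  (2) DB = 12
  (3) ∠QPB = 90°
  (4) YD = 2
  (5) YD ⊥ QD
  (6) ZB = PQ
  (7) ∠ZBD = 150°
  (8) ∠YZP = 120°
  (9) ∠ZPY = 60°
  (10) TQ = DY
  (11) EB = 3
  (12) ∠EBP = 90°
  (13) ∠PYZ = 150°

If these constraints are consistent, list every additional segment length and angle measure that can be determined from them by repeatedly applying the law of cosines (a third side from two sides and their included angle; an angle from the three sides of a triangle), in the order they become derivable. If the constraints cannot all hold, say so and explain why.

These constraints are not satisfiable: (8), (9) and (13) are the three interior angles of triangle YZP, which must sum to 180°, but 120° + 60° + 150° = 330°. No planar figure meets all of them, so nothing further can be derived.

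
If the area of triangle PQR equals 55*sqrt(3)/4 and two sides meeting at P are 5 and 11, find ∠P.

Area = (1/2) * a * b * sin(C)
sin(C) = 2 * Area / (a * b)
sin(C) = 2 * 55*sqrt(3)/4 / (5 * 11)
sin(C) = sqrt(3)/2
C = arcsin(sqrt(3)/2) = 60°
Since sin(180° - C) = sin(C), the obtuse angle 120° gives the same area, so C = 60° or C = 120°.

60° or 120°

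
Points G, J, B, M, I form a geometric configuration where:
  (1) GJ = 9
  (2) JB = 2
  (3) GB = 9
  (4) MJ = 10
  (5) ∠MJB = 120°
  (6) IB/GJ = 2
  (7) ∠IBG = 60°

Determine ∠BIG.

From the given relations: IB = 2·GJ = 2·9 = 18.
Step 1: By the law of cosines on triangle IBG: IG² = 18² + 9² − 2·18·9·cos(60°) = 243, so IG = 9·√3.
Step 2: By the inverse law of cosines on triangle BIG: cos(∠BIG) = (18² + (9·√3)² − 9²) / (2·18·9·√3) = 486/561.18 = 0.866, so ∠BIG = 30°.

Therefore, the measure of angle ∠BIG = 30°.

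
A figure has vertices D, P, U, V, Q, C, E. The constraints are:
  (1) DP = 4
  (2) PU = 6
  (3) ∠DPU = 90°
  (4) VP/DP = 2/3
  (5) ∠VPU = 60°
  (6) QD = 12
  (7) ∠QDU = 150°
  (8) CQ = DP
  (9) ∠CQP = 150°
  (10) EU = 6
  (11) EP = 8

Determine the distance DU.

Step 1: By the law of cosines on triangle DPU: DU² = 4² + 6² − 2·4·6·cos(90°) = 52, so DU = 2·√13.

Therefore, the length of DU = 2·√13.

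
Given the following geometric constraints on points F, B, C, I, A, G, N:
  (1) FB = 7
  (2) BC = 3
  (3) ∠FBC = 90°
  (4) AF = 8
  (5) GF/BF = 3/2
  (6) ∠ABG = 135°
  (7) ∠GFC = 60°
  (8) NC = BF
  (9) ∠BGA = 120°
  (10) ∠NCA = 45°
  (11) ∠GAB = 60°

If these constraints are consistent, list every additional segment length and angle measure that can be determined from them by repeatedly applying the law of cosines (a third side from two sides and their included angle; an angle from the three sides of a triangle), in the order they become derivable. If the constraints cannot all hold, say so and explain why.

These constraints are not satisfiable: (6), (9) and (11) are the three interior angles of triangle ABG, which must sum to 180°, but 135° + 120° + 60° = 315°. No planar figure meets all of them, so nothing further can be derived.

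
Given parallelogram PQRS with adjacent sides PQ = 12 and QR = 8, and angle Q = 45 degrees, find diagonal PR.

Using the law of cosines:
d^2 = 12^2 + 8^2 - 2(12)(8)cos(45 degrees)
d^2 = 144 + 64 - 192*sqrt(2)/2
d^2 = 208 - 96*sqrt(2)
d = 4*sqrt(13 - 6*sqrt(2))

4*sqrt(13 - 6*sqrt(2))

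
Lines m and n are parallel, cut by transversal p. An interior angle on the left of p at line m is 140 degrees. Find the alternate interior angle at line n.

Alternate interior angles lie on opposite sides of the transversal, between the parallel lines.
By the alternate interior angle theorem, they are equal: 140 degrees.

140 degrees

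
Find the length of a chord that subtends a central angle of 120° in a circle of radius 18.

Chord = 2(18) sin(60°) = 18*sqrt(3)

18*sqrt(3)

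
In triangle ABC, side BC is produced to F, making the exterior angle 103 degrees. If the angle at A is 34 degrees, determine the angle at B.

angle B = 103 - 34 = 69 degrees (exterior angle theorem).

69 degrees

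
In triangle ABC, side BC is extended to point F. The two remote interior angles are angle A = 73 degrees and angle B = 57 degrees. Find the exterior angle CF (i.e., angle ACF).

The interior angle at C is 180 - 73 - 57 = 50 degrees.
The exterior angle and interior angle at C are supplementary:
Exterior angle = 180 - 50 = 130 degrees.

130 degrees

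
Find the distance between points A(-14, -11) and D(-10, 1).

The horizontal distance is |-10 - -14| = 4 and the vertical distance is |1 - -11| = 12.
By the Pythagorean theorem, d = sqrt(4^2 + 12^2) = sqrt(160) = 4*sqrt(10).

4*sqrt(10)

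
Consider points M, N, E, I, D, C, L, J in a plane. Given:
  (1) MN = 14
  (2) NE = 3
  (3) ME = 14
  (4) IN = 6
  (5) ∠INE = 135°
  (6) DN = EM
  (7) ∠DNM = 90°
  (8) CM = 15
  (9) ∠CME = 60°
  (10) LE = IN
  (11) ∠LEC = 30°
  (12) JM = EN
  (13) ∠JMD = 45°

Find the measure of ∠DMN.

From the given relations: DN = EM = 14.
Step 1: By the law of cosines on triangle MND: MD² = 14² + 14² − 2·14·14·cos(90°) = 392, so MD = 14·√2.
Step 2: By the inverse law of cosines on triangle DMN: cos(∠DMN) = ((14·√2)² + 14² − 14²) / (2·14·√2·14) = 392/554.37 = 0.7071, so ∠DMN = 45°.

Therefore, the measure of angle ∠DMN = 45°.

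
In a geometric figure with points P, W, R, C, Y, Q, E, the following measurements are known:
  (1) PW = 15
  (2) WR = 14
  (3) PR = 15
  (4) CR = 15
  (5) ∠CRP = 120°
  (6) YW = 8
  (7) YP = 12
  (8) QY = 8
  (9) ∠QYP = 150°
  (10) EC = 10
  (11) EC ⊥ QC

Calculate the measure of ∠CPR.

Step 1: By the law of cosines on triangle PRC: PC² = 15² + 15² − 2·15·15·cos(120°) = 675, so PC = 15·√3.
Step 2: By the inverse law of cosines on triangle CPR: cos(∠CPR) = ((15·√3)² + 15² − 15²) / (2·15·√3·15) = 675/779.42 = 0.866, so ∠CPR = 30°.

Therefore, the measure of angle ∠CPR = 30°.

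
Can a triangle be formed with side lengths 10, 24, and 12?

No.
The triangle inequality is violated: 10 + 12 = 22 ≤ 24.
These lengths cannot form a triangle.

No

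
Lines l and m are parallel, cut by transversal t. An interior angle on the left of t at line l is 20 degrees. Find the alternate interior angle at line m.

Alternate interior angles lie on opposite sides of the transversal, between the parallel lines.
By the alternate interior angle theorem, they are equal: 20 degrees.

20 degrees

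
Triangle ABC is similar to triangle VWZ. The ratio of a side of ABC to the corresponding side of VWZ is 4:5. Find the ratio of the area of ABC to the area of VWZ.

The ratio of areas of similar triangles equals the square of the side ratio.
Side ratio = 4:5
Area ratio = (4/5)^2 = 16/25 = 16:25

16:25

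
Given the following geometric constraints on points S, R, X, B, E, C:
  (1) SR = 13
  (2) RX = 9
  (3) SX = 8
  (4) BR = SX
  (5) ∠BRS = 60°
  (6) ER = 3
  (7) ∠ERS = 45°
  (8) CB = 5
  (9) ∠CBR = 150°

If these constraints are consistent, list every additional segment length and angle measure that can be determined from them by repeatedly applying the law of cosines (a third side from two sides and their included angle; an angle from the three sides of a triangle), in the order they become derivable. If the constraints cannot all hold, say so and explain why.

The constraints are consistent. Derivable facts, in order:
After 1 step:
- RC ≈ 12.58
- SB = √129
- SE ≈ 11.08
- ∠RSX = 43.05°
- ∠RXS = 99.59°
- ∠SRX = 37.36°
After 2 steps:
- ∠BCR = 18.54°
- ∠BRC = 11.46°
- ∠BSR = 37.59°
- ∠ESR = 11.03°
- ∠RBS = 82.41°
- ∠RES = 123.97°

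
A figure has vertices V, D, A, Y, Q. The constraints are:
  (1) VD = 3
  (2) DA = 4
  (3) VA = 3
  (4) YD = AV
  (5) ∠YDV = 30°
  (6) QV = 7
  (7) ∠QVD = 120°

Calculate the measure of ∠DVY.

From the given relations: YD = AV = 3.
Step 1: By the law of cosines on triangle VDY: VY² = 3² + 3² − 2·3·3·cos(30°) = 2.41, so VY ≈ 1.55.
Step 2: By the inverse law of cosines on triangle DVY: cos(∠DVY) = (3² + 1.55² − 3²) / (2·3·1.55) = 2.41/9.32 = 0.2588, so ∠DVY = 75°.

Therefore, the measure of angle ∠DVY = 75°.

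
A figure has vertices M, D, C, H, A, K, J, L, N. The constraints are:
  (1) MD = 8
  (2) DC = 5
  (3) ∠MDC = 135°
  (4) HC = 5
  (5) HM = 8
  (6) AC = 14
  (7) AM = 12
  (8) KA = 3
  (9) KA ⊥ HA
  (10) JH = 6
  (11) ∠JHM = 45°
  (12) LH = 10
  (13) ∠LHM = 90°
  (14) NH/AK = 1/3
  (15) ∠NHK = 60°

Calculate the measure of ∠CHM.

Step 1: By the law of cosines on triangle CDM: CM² = 5² + 8² − 2·5·8·cos(135°) = 145.57, so CM ≈ 12.07.
Step 2: By the inverse law of cosines on triangle CHM: cos(∠CHM) = (5² + 8² − 12.07²) / (2·5·8) = -56.57/80 = -0.7071, so ∠CHM = 135°.

Therefore, the measure of angle ∠CHM = 135°.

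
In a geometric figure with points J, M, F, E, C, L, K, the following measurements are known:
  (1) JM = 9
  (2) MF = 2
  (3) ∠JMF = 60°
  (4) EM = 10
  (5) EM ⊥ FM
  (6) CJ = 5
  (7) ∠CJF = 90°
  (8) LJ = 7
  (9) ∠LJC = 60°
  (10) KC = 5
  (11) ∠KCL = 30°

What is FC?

Step 1: By the law of cosines on triangle JMF: JF² = 9² + 2² − 2·9·2·cos(60°) = 67, so JF = √67.
Step 2: By the law of cosines on triangle FJC: FC² = √67² + 5² − 2·√67·5·cos(90°) = 92, so FC = 2·√23.

Therefore, the length of FC = 2·√23.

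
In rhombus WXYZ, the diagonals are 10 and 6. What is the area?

Area of a rhombus = (d1 * d2) / 2
Area = (10 * 6) / 2
Area = 60 / 2
Area = 30

30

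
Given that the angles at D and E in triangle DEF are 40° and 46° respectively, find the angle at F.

The interior angles sum to 180°: angle F = 180 - 40 - 46 = 94°.
The triangle is obtuse (angles 40°, 46°, 94°).

94 degrees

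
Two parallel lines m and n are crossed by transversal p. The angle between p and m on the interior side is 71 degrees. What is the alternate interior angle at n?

Alternate interior angles formed by parallel lines and a transversal are equal.
The given angle is 71 degrees.
The alternate interior angle = 71 degrees.

71 degrees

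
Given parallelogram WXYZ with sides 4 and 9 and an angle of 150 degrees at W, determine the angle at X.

Consecutive angles are supplementary: angle X = 180 - 150 = 30 degrees.

30 degrees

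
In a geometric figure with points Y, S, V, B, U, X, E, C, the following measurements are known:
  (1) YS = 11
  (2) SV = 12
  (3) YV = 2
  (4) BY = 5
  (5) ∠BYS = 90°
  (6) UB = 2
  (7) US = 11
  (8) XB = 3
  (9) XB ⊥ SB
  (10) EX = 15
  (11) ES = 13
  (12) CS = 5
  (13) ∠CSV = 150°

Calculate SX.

Step 1: By the law of cosines on triangle BYS: BS² = 5² + 11² − 2·5·11·cos(90°) = 146, so BS = √146.
Step 2: By the law of cosines on triangle SBX: SX² = √146² + 3² − 2·√146·3·cos(90°) = 155, so SX = √155.

Therefore, the length of SX = √155.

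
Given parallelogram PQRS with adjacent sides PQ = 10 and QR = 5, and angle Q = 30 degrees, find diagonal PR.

The diagonal of a parallelogram can be found by treating two adjacent sides and the diagonal as a triangle.
Applying the law of cosines with sides 10, 5 and included angle 30°:
d^2 = 100 + 25 - 100*cos(30°) = 125 - 50*sqrt(3)
d = 5*sqrt(5 - 2*sqrt(3))

5*sqrt(5 - 2*sqrt(3))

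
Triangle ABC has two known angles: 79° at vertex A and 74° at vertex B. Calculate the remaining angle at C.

By the triangle angle sum property, the three interior angles of any triangle add up to 180°.
We know angle A = 79° and angle B = 74°, so their sum is 153°.
Therefore angle C = 180° - 153° = 27°.

27 degrees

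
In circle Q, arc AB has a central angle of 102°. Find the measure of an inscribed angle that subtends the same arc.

Inscribed angle = 102° / 2 = 51° (inscribed angle theorem).

51°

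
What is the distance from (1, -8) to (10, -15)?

The horizontal distance is |10 - 1| = 9 and the vertical distance is |-15 - -8| = 7.
By the Pythagorean theorem, d = sqrt(9^2 + 7^2) = sqrt(130).

sqrt(130)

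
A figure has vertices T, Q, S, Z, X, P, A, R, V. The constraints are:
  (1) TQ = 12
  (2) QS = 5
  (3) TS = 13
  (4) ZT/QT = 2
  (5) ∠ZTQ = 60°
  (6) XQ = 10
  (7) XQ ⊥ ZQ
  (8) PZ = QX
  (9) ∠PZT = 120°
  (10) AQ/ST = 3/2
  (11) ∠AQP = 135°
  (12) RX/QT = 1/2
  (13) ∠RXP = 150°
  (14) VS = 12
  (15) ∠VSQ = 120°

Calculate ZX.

From the given relations: ZT = 2·QT = 2·12 = 24.
Step 1: By the law of cosines on triangle ZTQ: ZQ² = 24² + 12² − 2·24·12·cos(60°) = 432, so ZQ = 12·√3.
Step 2: By the law of cosines on triangle ZQX: ZX² = (12·√3)² + 10² − 2·12·√3·10·cos(90°) = 532, so ZX = 2·√133.

Therefore, the length of ZX = 2·√133.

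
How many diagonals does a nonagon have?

Total line segments between 9 vertices = C(9,2) = 36.
Subtract the 9 sides: 36 - 9 = 27 diagonals.

27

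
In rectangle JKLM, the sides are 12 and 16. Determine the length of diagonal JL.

A rectangle's diagonal splits it into two right triangles, with the diagonal as the hypotenuse.
By the Pythagorean theorem, d^2 = 12^2 + 16^2 = 400.
Therefore d = sqrt(400) = 20.

20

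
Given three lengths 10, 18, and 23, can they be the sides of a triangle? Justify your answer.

Sort the sides: 10, 18, 23.
It suffices to check that the sum of the two smallest exceeds the largest:
10 + 18 = 28 > 23. ✓
Yes, a valid triangle can be formed.

Yes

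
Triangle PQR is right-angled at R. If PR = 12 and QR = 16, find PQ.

By the Pythagorean theorem: PQ^2 = PR^2 + QR^2
PQ^2 = 12^2 + 16^2 = 144 + 256 = 400
PQ = sqrt(400) = 20

20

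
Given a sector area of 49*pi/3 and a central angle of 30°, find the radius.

The sector covers 30°/360° = 1/12 of the full circle.
Full circle area = 49*pi/3 / 1/12 = 196*pi.
Since full area = πr², we get r² = 196*pi/π = 196, so r = 14.

14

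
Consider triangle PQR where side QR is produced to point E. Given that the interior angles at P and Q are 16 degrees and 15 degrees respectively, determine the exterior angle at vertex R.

Exterior angle = 16 + 15 = 31 degrees (exterior angle theorem).

31 degrees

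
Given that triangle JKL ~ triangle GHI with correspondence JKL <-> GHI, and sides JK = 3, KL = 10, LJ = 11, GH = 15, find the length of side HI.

Similar triangles have proportional sides. Setting up the proportion:
GH / JK = HI / KL
15 / 3 = HI / 10
HI = 10 * 15 / 3 = 50.

50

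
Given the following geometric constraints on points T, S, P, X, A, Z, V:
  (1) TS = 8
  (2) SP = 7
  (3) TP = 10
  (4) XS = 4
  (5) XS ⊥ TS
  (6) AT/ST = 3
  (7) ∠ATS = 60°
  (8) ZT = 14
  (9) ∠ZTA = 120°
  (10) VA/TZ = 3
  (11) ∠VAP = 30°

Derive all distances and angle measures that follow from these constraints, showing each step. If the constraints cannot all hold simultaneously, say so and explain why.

The constraints are consistent.

From the given relations:
  AT = 3·ST = 3·8 = 24
  VA = 3·TZ = 3·14 = 42

Step 1: From TS = 8, SX = 4, and ∠TSX = 90°, by the law of cosines:
  TX² = TS² + SX² - 2·TS·SX·cos(90°) = 64 + 16 - 0 = 80
  TX = 4·√5

Step 2: From ST = 8, TA = 24, and ∠STA = 60°, by the law of cosines:
  SA² = ST² + TA² - 2·ST·TA·cos(60°) = 64 + 576 - 192 = 448
  SA = 8·√7

Step 3: From AT = 24, TZ = 14, and ∠ATZ = 120°, by the law of cosines:
  AZ² = AT² + TZ² - 2·AT·TZ·cos(120°) = 576 + 196 + 336 = 1108
  AZ ≈ 33.29

Step 4: From TP = 10, TS = 8, PS = 7, by the inverse law of cosines:
  cos(∠PTS) = (TP² + TS² - PS²) / (2·TP·TS)
  ∠PTS = 44.05°

Step 5: From SP = 7, ST = 8, PT = 10, by the inverse law of cosines:
  cos(∠PST) = (SP² + ST² - PT²) / (2·SP·ST)
  ∠PST = 83.33°

Step 6: From PS = 7, PT = 10, ST = 8, by the inverse law of cosines:
  cos(∠SPT) = (PS² + PT² - ST²) / (2·PS·PT)
  ∠SPT = 52.62°

Step 7: From TS = 8, TX = 4·√5, SX = 4, by the inverse law of cosines:
  cos(∠STX) = (TS² + TX² - SX²) / (2·TS·TX)
  ∠STX = 26.57°

Step 8: From SA = 8·√7, ST = 8, AT = 24, by the inverse law of cosines:
  cos(∠AST) = (SA² + ST² - AT²) / (2·SA·ST)
  ∠AST = 100.89°

Step 9: From XS = 4, XT = 4·√5, ST = 8, by the inverse law of cosines:
  cos(∠SXT) = (XS² + XT² - ST²) / (2·XS·XT)
  ∠SXT = 63.43°

Step 10: From AS = 8·√7, AT = 24, ST = 8, by the inverse law of cosines:
  cos(∠SAT) = (AS² + AT² - ST²) / (2·AS·AT)
  ∠SAT = 19.11°

Step 11: From AT = 24, AZ = 33.29, TZ = 14, by the inverse law of cosines:
  cos(∠TAZ) = (AT² + AZ² - TZ²) / (2·AT·AZ)
  ∠TAZ = 21.36°

Step 12: From ZA = 33.29, ZT = 14, AT = 24, by the inverse law of cosines:
  cos(∠AZT) = (ZA² + ZT² - AT²) / (2·ZA·ZT)
  ∠AZT = 38.64°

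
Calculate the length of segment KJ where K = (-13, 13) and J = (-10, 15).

d = sqrt((3)^2 + (2)^2) = sqrt(13)

sqrt(13)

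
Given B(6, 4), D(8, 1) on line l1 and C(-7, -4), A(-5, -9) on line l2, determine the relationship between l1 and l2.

Slope of line 1: m1 = (1 - 4)/(8 - 6) = -3/2 = -3/2
Slope of line 2: m2 = (-9 - -4)/(-5 - -7) = -5/2 = -5/2
m1 != m2 and m1*m2 = 15/4 != -1. Neither.

Neither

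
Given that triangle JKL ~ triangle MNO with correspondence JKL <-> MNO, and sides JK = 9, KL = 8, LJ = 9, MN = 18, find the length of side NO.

Since the triangles are similar, the ratio of corresponding sides is constant.
Scale factor k = MN / JK = 18 / 9 = 2
NO = k * KL = 2 * 8 = 16

16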